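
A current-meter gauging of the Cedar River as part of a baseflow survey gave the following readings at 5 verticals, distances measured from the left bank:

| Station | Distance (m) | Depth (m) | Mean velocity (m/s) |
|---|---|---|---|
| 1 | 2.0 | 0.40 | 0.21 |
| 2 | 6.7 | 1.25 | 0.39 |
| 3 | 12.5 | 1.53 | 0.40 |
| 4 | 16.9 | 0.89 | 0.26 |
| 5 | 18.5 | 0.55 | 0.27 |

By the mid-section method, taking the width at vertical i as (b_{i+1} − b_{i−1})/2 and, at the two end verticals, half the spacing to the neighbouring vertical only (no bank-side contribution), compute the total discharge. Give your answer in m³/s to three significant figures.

w_1 = (6.7 − 2.0)/2 = 2.35 m; q_1 = 0.21 × 0.40 × 2.35 = 0.1974 m³/s
w_2 = (12.5 − 2.0)/2 = 5.25 m; q_2 = 0.39 × 1.25 × 5.25 = 2.559 m³/s
w_3 = (16.9 − 6.7)/2 = 5.1 m; q_3 = 0.40 × 1.53 × 5.1 = 3.121 m³/s
w_4 = (18.5 − 12.5)/2 = 3 m; q_4 = 0.26 × 0.89 × 3 = 0.6942 m³/s
w_5 = (18.5 − 16.9)/2 = 0.8 m; q_5 = 0.27 × 0.55 × 0.8 = 0.1188 m³/s
Q = Σ qᵢ = 6.691 m³/s

6.69 m³/s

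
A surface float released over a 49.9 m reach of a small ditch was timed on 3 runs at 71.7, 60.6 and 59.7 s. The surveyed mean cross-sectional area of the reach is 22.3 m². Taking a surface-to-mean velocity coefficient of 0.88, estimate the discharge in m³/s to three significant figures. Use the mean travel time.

t̄ = (71.7 + 60.6 + 59.7) / 3 = 64 s
v_surface = L / t̄ = 49.9 / 64 = 0.7797 m/s
v_mean = 0.88 × 0.7797 = 0.6861 m/s
Q = A × v_mean = 22.3 × 0.6861 = 15.30 m³/s

15.3 m³/s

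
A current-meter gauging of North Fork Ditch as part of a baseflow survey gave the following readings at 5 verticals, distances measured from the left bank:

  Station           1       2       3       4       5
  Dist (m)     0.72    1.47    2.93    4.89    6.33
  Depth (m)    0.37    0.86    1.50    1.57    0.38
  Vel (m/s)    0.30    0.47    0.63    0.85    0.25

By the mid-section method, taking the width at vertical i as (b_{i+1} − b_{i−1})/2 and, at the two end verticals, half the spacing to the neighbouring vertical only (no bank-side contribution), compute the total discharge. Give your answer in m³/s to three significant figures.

4.44 m³/s

w_1 = (1.47 − 0.72)/2 = 0.375 m; q_1 = 0.30 × 0.37 × 0.375 = 0.04163 m³/s
w_2 = (2.93 − 0.72)/2 = 1.105 m; q_2 = 0.47 × 0.86 × 1.105 = 0.4466 m³/s
w_3 = (4.89 − 1.47)/2 = 1.71 m; q_3 = 0.63 × 1.50 × 1.71 = 1.616 m³/s
w_4 = (6.33 − 2.93)/2 = 1.7 m; q_4 = 0.85 × 1.57 × 1.7 = 2.269 m³/s
w_5 = (6.33 − 4.89)/2 = 0.72 m; q_5 = 0.25 × 0.38 × 0.72 = 0.06840 m³/s
Q = Σ qᵢ = 4.441 m³/s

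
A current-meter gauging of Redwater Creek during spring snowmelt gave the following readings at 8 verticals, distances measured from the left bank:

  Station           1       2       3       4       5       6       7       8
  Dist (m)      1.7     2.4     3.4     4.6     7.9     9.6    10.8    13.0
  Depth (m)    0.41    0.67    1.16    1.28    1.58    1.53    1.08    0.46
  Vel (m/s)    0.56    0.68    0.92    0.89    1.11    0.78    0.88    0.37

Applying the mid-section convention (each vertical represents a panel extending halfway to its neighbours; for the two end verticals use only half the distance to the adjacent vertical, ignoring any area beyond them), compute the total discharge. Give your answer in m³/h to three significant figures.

w_1 = (2.4 − 1.7)/2 = 0.35 m; q_1 = 0.56 × 0.41 × 0.35 = 0.08036 m³/s
w_2 = (3.4 − 1.7)/2 = 0.85 m; q_2 = 0.68 × 0.67 × 0.85 = 0.3873 m³/s
w_3 = (4.6 − 2.4)/2 = 1.1 m; q_3 = 0.92 × 1.16 × 1.1 = 1.174 m³/s
w_4 = (7.9 − 3.4)/2 = 2.25 m; q_4 = 0.89 × 1.28 × 2.25 = 2.563 m³/s
w_5 = (9.6 − 4.6)/2 = 2.5 m; q_5 = 1.11 × 1.58 × 2.5 = 4.385 m³/s
w_6 = (10.8 − 7.9)/2 = 1.45 m; q_6 = 0.78 × 1.53 × 1.45 = 1.730 m³/s
w_7 = (13.0 − 9.6)/2 = 1.7 m; q_7 = 0.88 × 1.08 × 1.7 = 1.616 m³/s
w_8 = (13.0 − 10.8)/2 = 1.1 m; q_8 = 0.37 × 0.46 × 1.1 = 0.1872 m³/s
Q = Σ qᵢ = 12.12 m³/s
= 12.12 × 3600 = 43640 m³/h

43600 m³/h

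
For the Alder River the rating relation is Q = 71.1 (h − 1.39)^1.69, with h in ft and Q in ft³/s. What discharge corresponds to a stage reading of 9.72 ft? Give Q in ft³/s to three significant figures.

Q = 71.1 × (9.72 − 1.39)^1.69 = 71.1 × 8.33^1.69 = 2557 ft³/s

2560 ft³/s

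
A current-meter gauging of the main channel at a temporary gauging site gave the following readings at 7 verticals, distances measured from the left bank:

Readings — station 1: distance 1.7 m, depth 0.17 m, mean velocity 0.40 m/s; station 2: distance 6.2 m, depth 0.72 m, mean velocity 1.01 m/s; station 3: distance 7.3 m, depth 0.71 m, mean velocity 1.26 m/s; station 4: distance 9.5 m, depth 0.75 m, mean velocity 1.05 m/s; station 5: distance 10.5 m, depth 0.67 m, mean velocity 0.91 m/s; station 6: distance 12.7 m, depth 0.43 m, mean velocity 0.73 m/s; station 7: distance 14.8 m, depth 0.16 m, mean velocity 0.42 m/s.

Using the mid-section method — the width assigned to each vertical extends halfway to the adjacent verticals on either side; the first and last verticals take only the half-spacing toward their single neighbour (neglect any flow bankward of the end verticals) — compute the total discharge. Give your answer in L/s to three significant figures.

6650 L/s

w_1 = (6.2 − 1.7)/2 = 2.25 m; q_1 = 0.40 × 0.17 × 2.25 = 0.1530 m³/s
w_2 = (7.3 − 1.7)/2 = 2.8 m; q_2 = 1.01 × 0.72 × 2.8 = 2.036 m³/s
w_3 = (9.5 − 6.2)/2 = 1.65 m; q_3 = 1.26 × 0.71 × 1.65 = 1.476 m³/s
w_4 = (10.5 − 7.3)/2 = 1.6 m; q_4 = 1.05 × 0.75 × 1.6 = 1.260 m³/s
w_5 = (12.7 − 9.5)/2 = 1.6 m; q_5 = 0.91 × 0.67 × 1.6 = 0.9755 m³/s
w_6 = (14.8 − 10.5)/2 = 2.15 m; q_6 = 0.73 × 0.43 × 2.15 = 0.6749 m³/s
w_7 = (14.8 − 12.7)/2 = 1.05 m; q_7 = 0.42 × 0.16 × 1.05 = 0.07056 m³/s
Q = Σ qᵢ = 6.646 m³/s
= 6.646 × 1000 = 6646 L/s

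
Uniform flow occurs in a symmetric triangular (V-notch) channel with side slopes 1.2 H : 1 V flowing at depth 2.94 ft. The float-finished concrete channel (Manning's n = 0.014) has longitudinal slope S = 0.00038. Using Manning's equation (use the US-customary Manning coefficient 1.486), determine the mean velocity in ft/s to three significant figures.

2.24 ft/s

A = z·y² = 1.2×2.94² = 10.37 ft²
P = 2y√(1+z²) = 2×2.94×√(1+1.2²) = 9.185 ft
R = A/P = 10.37/9.185 = 1.129 ft
Q = (1.486/n)·A·R^(2/3)·S^(1/2) = (1.486/0.014) × 10.37 × 1.129^(2/3) × 0.00038^(1/2) = 23.27 ft³/s
V = Q/A = 23.27/10.37 = 2.244 ft/s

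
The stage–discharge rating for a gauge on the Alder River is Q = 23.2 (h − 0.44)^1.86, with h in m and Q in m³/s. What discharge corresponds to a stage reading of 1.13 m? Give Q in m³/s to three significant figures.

11.6 m³/s

Q = 23.2 × (1.13 − 0.44)^1.86 = 23.2 × 0.69^1.86 = 11.63 m³/s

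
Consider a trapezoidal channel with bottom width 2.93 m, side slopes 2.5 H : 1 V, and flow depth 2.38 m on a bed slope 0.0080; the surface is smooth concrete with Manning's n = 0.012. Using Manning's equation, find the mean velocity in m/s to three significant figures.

A = (b + z·y)·y = (2.93 + 2.5×2.38)×2.38 = 21.13 m²
P = b + 2y√(1+z²) = 2.93 + 2×2.38×√(1+2.5²) = 15.75 m
R = A/P = 21.13/15.75 = 1.342 m
Q = (1/n)·A·R^(2/3)·S^(1/2) = (1/0.012) × 21.13 × 1.342^(2/3) × 0.0080^(1/2) = 191.7 m³/s
V = Q/A = 191.7/21.13 = 9.069 m/s

9.07 m/s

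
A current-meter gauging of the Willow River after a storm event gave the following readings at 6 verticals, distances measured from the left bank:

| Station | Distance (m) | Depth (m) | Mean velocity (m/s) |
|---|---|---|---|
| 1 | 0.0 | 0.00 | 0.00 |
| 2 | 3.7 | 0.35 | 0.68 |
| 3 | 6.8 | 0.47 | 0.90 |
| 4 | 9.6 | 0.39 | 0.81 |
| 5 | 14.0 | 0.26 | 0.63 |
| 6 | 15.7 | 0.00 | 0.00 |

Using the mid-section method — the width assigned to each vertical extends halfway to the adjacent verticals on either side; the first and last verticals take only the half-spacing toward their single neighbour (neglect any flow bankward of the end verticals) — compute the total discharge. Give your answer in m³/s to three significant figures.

w_2 = (6.8 − 0.0)/2 = 3.4 m; q_2 = 0.68 × 0.35 × 3.4 = 0.8092 m³/s
w_3 = (9.6 − 3.7)/2 = 2.95 m; q_3 = 0.90 × 0.47 × 2.95 = 1.248 m³/s
w_4 = (14.0 − 6.8)/2 = 3.6 m; q_4 = 0.81 × 0.39 × 3.6 = 1.137 m³/s
w_5 = (15.7 − 9.6)/2 = 3.05 m; q_5 = 0.63 × 0.26 × 3.05 = 0.4996 m³/s
Stations 1, 6 contribute zero (depth or velocity is 0).
Q = Σ qᵢ = 3.694 m³/s

3.69 m³/s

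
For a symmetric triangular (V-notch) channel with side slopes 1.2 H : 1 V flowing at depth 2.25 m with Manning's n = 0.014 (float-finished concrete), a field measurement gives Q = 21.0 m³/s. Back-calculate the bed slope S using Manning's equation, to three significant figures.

0.00285

A = z·y² = 1.2×2.25² = 6.075 m²
P = 2y√(1+z²) = 2×2.25×√(1+1.2²) = 7.029 m
R = A/P = 6.075/7.029 = 0.8642 m
S = (Q·n / (1·A·R^(2/3)))² = (21.0×0.014 / (1×6.075×0.9073))² = 0.002845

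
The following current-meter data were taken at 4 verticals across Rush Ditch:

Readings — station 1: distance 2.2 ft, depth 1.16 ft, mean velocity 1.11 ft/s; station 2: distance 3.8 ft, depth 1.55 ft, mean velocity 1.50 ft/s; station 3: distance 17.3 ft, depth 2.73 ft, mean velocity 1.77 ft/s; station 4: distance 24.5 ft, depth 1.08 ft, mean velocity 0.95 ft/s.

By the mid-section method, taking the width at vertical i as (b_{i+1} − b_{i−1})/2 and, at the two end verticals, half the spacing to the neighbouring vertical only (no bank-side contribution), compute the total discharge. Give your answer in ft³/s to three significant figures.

w_1 = (3.8 − 2.2)/2 = 0.8 ft; q_1 = 1.11 × 1.16 × 0.8 = 1.030 ft³/s
w_2 = (17.3 − 2.2)/2 = 7.55 ft; q_2 = 1.50 × 1.55 × 7.55 = 17.55 ft³/s
w_3 = (24.5 − 3.8)/2 = 10.35 ft; q_3 = 1.77 × 2.73 × 10.35 = 50.01 ft³/s
w_4 = (24.5 − 17.3)/2 = 3.6 ft; q_4 = 0.95 × 1.08 × 3.6 = 3.694 ft³/s
Q = Σ qᵢ = 72.29 ft³/s

72.3 ft³/s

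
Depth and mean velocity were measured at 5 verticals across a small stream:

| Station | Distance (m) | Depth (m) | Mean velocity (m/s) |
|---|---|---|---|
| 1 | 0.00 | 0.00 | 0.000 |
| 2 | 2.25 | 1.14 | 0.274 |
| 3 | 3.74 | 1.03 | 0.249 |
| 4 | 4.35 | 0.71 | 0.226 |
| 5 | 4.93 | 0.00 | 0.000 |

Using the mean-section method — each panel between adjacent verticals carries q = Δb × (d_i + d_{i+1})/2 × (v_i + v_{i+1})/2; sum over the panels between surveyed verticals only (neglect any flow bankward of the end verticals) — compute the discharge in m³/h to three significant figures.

Panel 1-2: Δb = 2.25 m, d̄ = (0.00+1.14)/2 = 0.57, v̄ = (0.000+0.274)/2 = 0.137 → q = 2.25×0.57×0.137 = 0.1757 m³/s
Panel 2-3: Δb = 1.49 m, d̄ = (1.14+1.03)/2 = 1.085, v̄ = (0.274+0.249)/2 = 0.2615 → q = 1.49×1.085×0.2615 = 0.4228 m³/s
Panel 3-4: Δb = 0.61 m, d̄ = (1.03+0.71)/2 = 0.87, v̄ = (0.249+0.226)/2 = 0.2375 → q = 0.61×0.87×0.2375 = 0.1260 m³/s
Panel 4-5: Δb = 0.58 m, d̄ = (0.71+0.00)/2 = 0.355, v̄ = (0.226+0.000)/2 = 0.113 → q = 0.58×0.355×0.113 = 0.02327 m³/s
Q = Σ q = 0.7478 m³/s
= 0.7478 × 3600 = 2692 m³/h

2690 m³/h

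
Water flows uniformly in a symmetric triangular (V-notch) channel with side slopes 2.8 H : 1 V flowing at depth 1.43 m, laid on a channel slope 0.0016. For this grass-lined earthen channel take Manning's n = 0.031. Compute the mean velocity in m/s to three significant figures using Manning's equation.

0.991 m/s

A = z·y² = 2.8×1.43² = 5.726 m²
P = 2y√(1+z²) = 2×1.43×√(1+2.8²) = 8.503 m
R = A/P = 5.726/8.503 = 0.6733 m
Q = (1/n)·A·R^(2/3)·S^(1/2) = (1/0.031) × 5.726 × 0.6733^(2/3) × 0.0016^(1/2) = 5.676 m³/s
V = Q/A = 5.676/5.726 = 0.9913 m/s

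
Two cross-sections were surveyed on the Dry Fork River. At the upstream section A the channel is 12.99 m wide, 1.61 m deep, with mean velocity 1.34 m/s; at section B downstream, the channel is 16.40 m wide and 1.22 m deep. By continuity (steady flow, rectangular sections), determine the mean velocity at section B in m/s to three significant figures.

Q = A₁V₁ = (12.99×1.61) × 1.34 = 28.02 m³/s
A₂ = 16.40 × 1.22 = 20.01 m²
V₂ = Q/A₂ = 28.02/20.01 = 1.401 m/s

1.40 m/s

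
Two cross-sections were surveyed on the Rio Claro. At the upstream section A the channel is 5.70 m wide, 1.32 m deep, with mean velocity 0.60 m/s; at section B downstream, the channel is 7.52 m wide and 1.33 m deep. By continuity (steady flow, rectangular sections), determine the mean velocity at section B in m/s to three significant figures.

Q = A₁V₁ = (5.70×1.32) × 0.60 = 4.514 m³/s
A₂ = 7.52 × 1.33 = 10.00 m²
V₂ = Q/A₂ = 4.514/10.00 = 0.4514 m/s

0.451 m/s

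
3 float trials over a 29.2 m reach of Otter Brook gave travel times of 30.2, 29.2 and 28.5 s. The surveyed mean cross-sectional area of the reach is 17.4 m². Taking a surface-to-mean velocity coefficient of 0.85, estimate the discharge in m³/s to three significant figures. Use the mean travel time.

14.7 m³/s

t̄ = (30.2 + 29.2 + 28.5) / 3 = 29.3 s
v_surface = L / t̄ = 29.2 / 29.3 = 0.9966 m/s
v_mean = 0.85 × 0.9966 = 0.8471 m/s
Q = A × v_mean = 17.4 × 0.8471 = 14.74 m³/s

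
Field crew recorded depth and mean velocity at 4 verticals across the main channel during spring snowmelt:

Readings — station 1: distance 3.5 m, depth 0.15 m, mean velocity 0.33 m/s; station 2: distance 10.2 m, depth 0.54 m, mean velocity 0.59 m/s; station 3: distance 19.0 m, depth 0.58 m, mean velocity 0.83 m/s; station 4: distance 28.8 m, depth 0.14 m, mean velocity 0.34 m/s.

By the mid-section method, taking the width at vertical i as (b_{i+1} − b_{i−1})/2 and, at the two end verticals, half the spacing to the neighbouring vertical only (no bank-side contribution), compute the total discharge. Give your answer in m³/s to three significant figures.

7.35 m³/s

w_1 = (10.2 − 3.5)/2 = 3.35 m; q_1 = 0.33 × 0.15 × 3.35 = 0.1658 m³/s
w_2 = (19.0 − 3.5)/2 = 7.75 m; q_2 = 0.59 × 0.54 × 7.75 = 2.469 m³/s
w_3 = (28.8 − 10.2)/2 = 9.3 m; q_3 = 0.83 × 0.58 × 9.3 = 4.477 m³/s
w_4 = (28.8 − 19.0)/2 = 4.9 m; q_4 = 0.34 × 0.14 × 4.9 = 0.2332 m³/s
Q = Σ qᵢ = 7.345 m³/s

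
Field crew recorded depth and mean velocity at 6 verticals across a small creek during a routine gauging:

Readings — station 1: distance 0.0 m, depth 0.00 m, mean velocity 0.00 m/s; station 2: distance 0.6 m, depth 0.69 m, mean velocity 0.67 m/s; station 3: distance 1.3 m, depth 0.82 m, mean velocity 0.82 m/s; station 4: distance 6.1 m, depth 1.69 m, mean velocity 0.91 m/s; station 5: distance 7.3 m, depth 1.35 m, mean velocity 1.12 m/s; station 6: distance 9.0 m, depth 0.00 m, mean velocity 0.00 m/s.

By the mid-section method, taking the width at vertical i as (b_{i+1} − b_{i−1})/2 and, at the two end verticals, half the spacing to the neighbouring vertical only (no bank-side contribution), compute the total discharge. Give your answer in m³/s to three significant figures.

w_2 = (1.3 − 0.0)/2 = 0.65 m; q_2 = 0.67 × 0.69 × 0.65 = 0.3005 m³/s
w_3 = (6.1 − 0.6)/2 = 2.75 m; q_3 = 0.82 × 0.82 × 2.75 = 1.849 m³/s
w_4 = (7.3 − 1.3)/2 = 3 m; q_4 = 0.91 × 1.69 × 3 = 4.614 m³/s
w_5 = (9.0 − 6.1)/2 = 1.45 m; q_5 = 1.12 × 1.35 × 1.45 = 2.192 m³/s
Stations 1, 6 contribute zero (depth or velocity is 0).
Q = Σ qᵢ = 8.956 m³/s

8.96 m³/s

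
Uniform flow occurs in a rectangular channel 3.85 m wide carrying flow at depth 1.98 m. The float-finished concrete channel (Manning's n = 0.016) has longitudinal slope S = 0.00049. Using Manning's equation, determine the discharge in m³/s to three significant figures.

10.4 m³/s

A = b·y = 3.85 × 1.98 = 7.623 m²
P = b + 2y = 3.85 + 2×1.98 = 7.810 m
R = A/P = 7.623/7.810 = 0.9761 m
Q = (1/n)·A·R^(2/3)·S^(1/2) = (1/0.016) × 7.623 × 0.9761^(2/3) × 0.00049^(1/2) = 10.38 m³/s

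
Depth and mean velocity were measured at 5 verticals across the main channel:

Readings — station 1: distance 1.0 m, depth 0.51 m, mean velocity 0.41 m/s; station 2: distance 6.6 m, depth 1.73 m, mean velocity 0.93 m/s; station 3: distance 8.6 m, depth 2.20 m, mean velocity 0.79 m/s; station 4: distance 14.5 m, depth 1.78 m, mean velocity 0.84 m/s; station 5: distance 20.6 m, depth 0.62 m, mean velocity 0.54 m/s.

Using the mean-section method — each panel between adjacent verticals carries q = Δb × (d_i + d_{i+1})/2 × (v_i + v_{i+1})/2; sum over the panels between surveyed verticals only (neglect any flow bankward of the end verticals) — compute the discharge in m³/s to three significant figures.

Panel 1-2: Δb = 5.6 m, d̄ = (0.51+1.73)/2 = 1.12, v̄ = (0.41+0.93)/2 = 0.67 → q = 5.6×1.12×0.67 = 4.202 m³/s
Panel 2-3: Δb = 2 m, d̄ = (1.73+2.20)/2 = 1.965, v̄ = (0.93+0.79)/2 = 0.86 → q = 2×1.965×0.86 = 3.380 m³/s
Panel 3-4: Δb = 5.9 m, d̄ = (2.20+1.78)/2 = 1.99, v̄ = (0.79+0.84)/2 = 0.815 → q = 5.9×1.99×0.815 = 9.569 m³/s
Panel 4-5: Δb = 6.1 m, d̄ = (1.78+0.62)/2 = 1.2, v̄ = (0.84+0.54)/2 = 0.69 → q = 6.1×1.2×0.69 = 5.051 m³/s
Q = Σ q = 22.20 m³/s

22.2 m³/s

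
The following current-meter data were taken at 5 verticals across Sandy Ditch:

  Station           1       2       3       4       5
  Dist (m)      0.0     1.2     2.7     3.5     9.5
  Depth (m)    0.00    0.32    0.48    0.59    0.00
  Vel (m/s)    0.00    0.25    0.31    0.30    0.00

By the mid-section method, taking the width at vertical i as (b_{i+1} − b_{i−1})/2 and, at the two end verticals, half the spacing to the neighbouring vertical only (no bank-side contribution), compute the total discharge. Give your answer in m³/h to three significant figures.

3170 m³/h

w_2 = (2.7 − 0.0)/2 = 1.35 m; q_2 = 0.25 × 0.32 × 1.35 = 0.1080 m³/s
w_3 = (3.5 − 1.2)/2 = 1.15 m; q_3 = 0.31 × 0.48 × 1.15 = 0.1711 m³/s
w_4 = (9.5 − 2.7)/2 = 3.4 m; q_4 = 0.30 × 0.59 × 3.4 = 0.6018 m³/s
Stations 1, 5 contribute zero (depth or velocity is 0).
Q = Σ qᵢ = 0.8809 m³/s
= 0.8809 × 3600 = 3171 m³/h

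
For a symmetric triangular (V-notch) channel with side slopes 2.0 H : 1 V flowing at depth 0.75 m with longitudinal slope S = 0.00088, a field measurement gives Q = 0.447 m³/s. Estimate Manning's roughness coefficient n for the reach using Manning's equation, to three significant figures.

0.0360

A = z·y² = 2.0×0.75² = 1.125 m²
P = 2y√(1+z²) = 2×0.75×√(1+2.0²) = 3.354 m
R = A/P = 1.125/3.354 = 0.3354 m
n = (1/Q)·A·R^(2/3)·S^(1/2) = (1/0.447) × 1.125 × 0.4827 × 0.02966 = 0.03604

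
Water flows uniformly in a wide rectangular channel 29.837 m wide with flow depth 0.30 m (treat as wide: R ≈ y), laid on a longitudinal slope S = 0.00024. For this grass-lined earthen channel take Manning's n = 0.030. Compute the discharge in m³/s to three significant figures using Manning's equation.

2.07 m³/s

A = b·y = 29.837 × 0.30 = 8.951 m²
Wide channel: R ≈ y = 0.30 m
Q = (1/n)·A·R^(2/3)·S^(1/2) = (1/0.030) × 8.951 × 0.3000^(2/3) × 0.00024^(1/2) = 2.071 m³/s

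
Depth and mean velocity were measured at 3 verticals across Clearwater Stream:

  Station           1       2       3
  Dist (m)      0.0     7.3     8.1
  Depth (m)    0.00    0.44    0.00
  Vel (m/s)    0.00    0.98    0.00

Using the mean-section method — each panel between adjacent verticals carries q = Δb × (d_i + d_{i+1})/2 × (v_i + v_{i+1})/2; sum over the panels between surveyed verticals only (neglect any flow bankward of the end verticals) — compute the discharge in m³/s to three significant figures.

0.873 m³/s

Panel 1-2: Δb = 7.3 m, d̄ = (0.00+0.44)/2 = 0.22, v̄ = (0.00+0.98)/2 = 0.49 → q = 7.3×0.22×0.49 = 0.7869 m³/s
Panel 2-3: Δb = 0.8 m, d̄ = (0.44+0.00)/2 = 0.22, v̄ = (0.98+0.00)/2 = 0.49 → q = 0.8×0.22×0.49 = 0.08624 m³/s
Q = Σ q = 0.8732 m³/s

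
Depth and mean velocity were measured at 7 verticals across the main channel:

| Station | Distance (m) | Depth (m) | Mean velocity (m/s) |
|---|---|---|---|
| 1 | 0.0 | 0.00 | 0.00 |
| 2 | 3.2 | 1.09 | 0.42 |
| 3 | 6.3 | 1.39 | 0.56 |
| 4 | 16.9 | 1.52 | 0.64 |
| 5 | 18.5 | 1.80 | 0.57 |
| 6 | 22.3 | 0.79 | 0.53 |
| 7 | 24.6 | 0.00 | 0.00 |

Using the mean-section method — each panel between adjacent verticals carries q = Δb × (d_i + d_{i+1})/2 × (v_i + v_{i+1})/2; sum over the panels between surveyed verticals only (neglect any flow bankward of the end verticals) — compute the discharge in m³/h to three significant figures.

57800 m³/h

Panel 1-2: Δb = 3.2 m, d̄ = (0.00+1.09)/2 = 0.545, v̄ = (0.00+0.42)/2 = 0.21 → q = 3.2×0.545×0.21 = 0.3662 m³/s
Panel 2-3: Δb = 3.1 m, d̄ = (1.09+1.39)/2 = 1.24, v̄ = (0.42+0.56)/2 = 0.49 → q = 3.1×1.24×0.49 = 1.884 m³/s
Panel 3-4: Δb = 10.6 m, d̄ = (1.39+1.52)/2 = 1.455, v̄ = (0.56+0.64)/2 = 0.6 → q = 10.6×1.455×0.6 = 9.254 m³/s
Panel 4-5: Δb = 1.6 m, d̄ = (1.52+1.80)/2 = 1.66, v̄ = (0.64+0.57)/2 = 0.605 → q = 1.6×1.66×0.605 = 1.607 m³/s
Panel 5-6: Δb = 3.8 m, d̄ = (1.80+0.79)/2 = 1.295, v̄ = (0.57+0.53)/2 = 0.55 → q = 3.8×1.295×0.55 = 2.707 m³/s
Panel 6-7: Δb = 2.3 m, d̄ = (0.79+0.00)/2 = 0.395, v̄ = (0.53+0.00)/2 = 0.265 → q = 2.3×0.395×0.265 = 0.2408 m³/s
Q = Σ q = 16.06 m³/s
= 16.06 × 3600 = 57810 m³/h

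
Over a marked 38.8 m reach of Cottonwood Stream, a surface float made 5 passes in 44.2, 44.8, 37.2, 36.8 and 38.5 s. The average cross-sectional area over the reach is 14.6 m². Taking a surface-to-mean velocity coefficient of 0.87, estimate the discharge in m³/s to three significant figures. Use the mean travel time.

12.2 m³/s

t̄ = (44.2 + 44.8 + 37.2 + 36.8 + 38.5) / 5 = 40.3 s
v_surface = L / t̄ = 38.8 / 40.3 = 0.9628 m/s
v_mean = 0.87 × 0.9628 = 0.8376 m/s
Q = A × v_mean = 14.6 × 0.8376 = 12.23 m³/s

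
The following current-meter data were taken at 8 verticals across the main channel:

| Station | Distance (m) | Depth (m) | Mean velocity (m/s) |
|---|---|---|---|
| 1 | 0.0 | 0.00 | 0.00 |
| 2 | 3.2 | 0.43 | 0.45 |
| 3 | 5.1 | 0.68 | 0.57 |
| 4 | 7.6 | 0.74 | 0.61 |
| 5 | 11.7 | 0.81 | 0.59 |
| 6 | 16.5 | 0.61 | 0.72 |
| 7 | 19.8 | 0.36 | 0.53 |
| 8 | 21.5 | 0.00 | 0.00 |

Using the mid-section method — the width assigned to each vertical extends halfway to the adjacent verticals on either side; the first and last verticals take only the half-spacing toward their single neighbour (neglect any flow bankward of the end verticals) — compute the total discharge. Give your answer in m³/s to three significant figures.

7.22 m³/s

w_2 = (5.1 − 0.0)/2 = 2.55 m; q_2 = 0.45 × 0.43 × 2.55 = 0.4934 m³/s
w_3 = (7.6 − 3.2)/2 = 2.2 m; q_3 = 0.57 × 0.68 × 2.2 = 0.8527 m³/s
w_4 = (11.7 − 5.1)/2 = 3.3 m; q_4 = 0.61 × 0.74 × 3.3 = 1.490 m³/s
w_5 = (16.5 − 7.6)/2 = 4.45 m; q_5 = 0.59 × 0.81 × 4.45 = 2.127 m³/s
w_6 = (19.8 − 11.7)/2 = 4.05 m; q_6 = 0.72 × 0.61 × 4.05 = 1.779 m³/s
w_7 = (21.5 − 16.5)/2 = 2.5 m; q_7 = 0.53 × 0.36 × 2.5 = 0.4770 m³/s
Stations 1, 8 contribute zero (depth or velocity is 0).
Q = Σ qᵢ = 7.218 m³/s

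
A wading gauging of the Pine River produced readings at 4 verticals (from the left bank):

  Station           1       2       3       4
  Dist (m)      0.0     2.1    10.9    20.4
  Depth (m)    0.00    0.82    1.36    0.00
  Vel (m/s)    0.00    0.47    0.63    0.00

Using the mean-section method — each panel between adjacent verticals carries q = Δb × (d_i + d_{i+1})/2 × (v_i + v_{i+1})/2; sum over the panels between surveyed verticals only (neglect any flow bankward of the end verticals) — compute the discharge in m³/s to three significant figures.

7.51 m³/s

Panel 1-2: Δb = 2.1 m, d̄ = (0.00+0.82)/2 = 0.41, v̄ = (0.00+0.47)/2 = 0.235 → q = 2.1×0.41×0.235 = 0.2023 m³/s
Panel 2-3: Δb = 8.8 m, d̄ = (0.82+1.36)/2 = 1.09, v̄ = (0.47+0.63)/2 = 0.55 → q = 8.8×1.09×0.55 = 5.276 m³/s
Panel 3-4: Δb = 9.5 m, d̄ = (1.36+0.00)/2 = 0.68, v̄ = (0.63+0.00)/2 = 0.315 → q = 9.5×0.68×0.315 = 2.035 m³/s
Q = Σ q = 7.513 m³/s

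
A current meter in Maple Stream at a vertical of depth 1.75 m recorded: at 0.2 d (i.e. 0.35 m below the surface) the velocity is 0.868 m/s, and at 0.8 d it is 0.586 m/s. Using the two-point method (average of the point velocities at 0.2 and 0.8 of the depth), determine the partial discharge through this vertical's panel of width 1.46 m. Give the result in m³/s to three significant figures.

1.86 m³/s

v̄ = (0.868 + 0.586) / 2 = 0.7270 m/s
q = v̄ × d × w = 0.7270 × 1.75 × 1.46 = 1.857 m³/s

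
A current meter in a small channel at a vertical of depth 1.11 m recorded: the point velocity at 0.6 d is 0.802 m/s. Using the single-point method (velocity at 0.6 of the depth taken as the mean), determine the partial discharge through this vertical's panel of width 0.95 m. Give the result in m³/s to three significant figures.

0.846 m³/s

v̄ = v₀.₆ = 0.802 m/s
q = v̄ × d × w = 0.8020 × 1.11 × 0.95 = 0.8457 m³/s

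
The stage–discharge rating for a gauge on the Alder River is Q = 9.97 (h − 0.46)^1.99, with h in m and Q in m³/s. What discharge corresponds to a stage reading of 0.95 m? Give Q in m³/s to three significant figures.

Q = 9.97 × (0.95 − 0.46)^1.99 = 9.97 × 0.49^1.99 = 2.411 m³/s

2.41 m³/s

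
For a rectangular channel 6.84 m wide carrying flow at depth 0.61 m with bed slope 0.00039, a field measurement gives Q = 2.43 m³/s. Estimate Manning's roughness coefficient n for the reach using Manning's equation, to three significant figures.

0.0219

A = b·y = 6.84 × 0.61 = 4.172 m²
P = b + 2y = 6.84 + 2×0.61 = 8.060 m
R = A/P = 4.172/8.060 = 0.5177 m
n = (1/Q)·A·R^(2/3)·S^(1/2) = (1/2.43) × 4.172 × 0.6447 × 0.01975 = 0.02186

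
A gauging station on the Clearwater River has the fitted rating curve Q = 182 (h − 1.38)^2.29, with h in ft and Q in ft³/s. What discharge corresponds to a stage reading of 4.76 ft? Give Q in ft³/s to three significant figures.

Q = 182 × (4.76 − 1.38)^2.29 = 182 × 3.38^2.29 = 2960 ft³/s

2960 ft³/s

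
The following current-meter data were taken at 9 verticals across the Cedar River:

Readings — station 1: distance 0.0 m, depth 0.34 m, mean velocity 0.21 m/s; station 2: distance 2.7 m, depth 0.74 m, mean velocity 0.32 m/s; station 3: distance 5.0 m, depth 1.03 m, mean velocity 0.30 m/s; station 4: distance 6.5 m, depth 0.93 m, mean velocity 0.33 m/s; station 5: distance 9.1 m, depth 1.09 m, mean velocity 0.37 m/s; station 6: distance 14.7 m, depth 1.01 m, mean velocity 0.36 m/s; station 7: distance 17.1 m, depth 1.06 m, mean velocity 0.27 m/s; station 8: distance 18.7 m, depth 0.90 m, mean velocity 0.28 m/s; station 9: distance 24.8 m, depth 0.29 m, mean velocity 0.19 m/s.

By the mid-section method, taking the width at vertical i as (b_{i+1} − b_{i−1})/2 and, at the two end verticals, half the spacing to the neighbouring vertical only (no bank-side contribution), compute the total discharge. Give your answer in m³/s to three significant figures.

w_1 = (2.7 − 0.0)/2 = 1.35 m; q_1 = 0.21 × 0.34 × 1.35 = 0.09639 m³/s
w_2 = (5.0 − 0.0)/2 = 2.5 m; q_2 = 0.32 × 0.74 × 2.5 = 0.5920 m³/s
w_3 = (6.5 − 2.7)/2 = 1.9 m; q_3 = 0.30 × 1.03 × 1.9 = 0.5871 m³/s
w_4 = (9.1 − 5.0)/2 = 2.05 m; q_4 = 0.33 × 0.93 × 2.05 = 0.6291 m³/s
w_5 = (14.7 − 6.5)/2 = 4.1 m; q_5 = 0.37 × 1.09 × 4.1 = 1.654 m³/s
w_6 = (17.1 − 9.1)/2 = 4 m; q_6 = 0.36 × 1.01 × 4 = 1.454 m³/s
w_7 = (18.7 − 14.7)/2 = 2 m; q_7 = 0.27 × 1.06 × 2 = 0.5724 m³/s
w_8 = (24.8 − 17.1)/2 = 3.85 m; q_8 = 0.28 × 0.90 × 3.85 = 0.9702 m³/s
w_9 = (24.8 − 18.7)/2 = 3.05 m; q_9 = 0.19 × 0.29 × 3.05 = 0.1681 m³/s
Q = Σ qᵢ = 6.723 m³/s

6.72 m³/s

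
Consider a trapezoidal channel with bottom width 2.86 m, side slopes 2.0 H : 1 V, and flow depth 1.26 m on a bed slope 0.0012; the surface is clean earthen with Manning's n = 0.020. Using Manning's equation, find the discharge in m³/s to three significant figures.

10.1 m³/s

A = (b + z·y)·y = (2.86 + 2.0×1.26)×1.26 = 6.779 m²
P = b + 2y√(1+z²) = 2.86 + 2×1.26×√(1+2.0²) = 8.495 m
R = A/P = 6.779/8.495 = 0.7980 m
Q = (1/n)·A·R^(2/3)·S^(1/2) = (1/0.020) × 6.779 × 0.7980^(2/3) × 0.0012^(1/2) = 10.10 m³/s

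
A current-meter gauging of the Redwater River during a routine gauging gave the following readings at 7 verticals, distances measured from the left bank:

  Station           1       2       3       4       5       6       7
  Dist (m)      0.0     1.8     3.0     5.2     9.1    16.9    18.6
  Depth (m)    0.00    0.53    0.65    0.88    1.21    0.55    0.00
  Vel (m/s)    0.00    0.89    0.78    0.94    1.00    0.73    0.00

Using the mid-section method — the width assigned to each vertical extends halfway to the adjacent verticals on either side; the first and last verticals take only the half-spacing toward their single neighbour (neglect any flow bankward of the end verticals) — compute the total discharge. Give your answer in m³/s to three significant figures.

w_2 = (3.0 − 0.0)/2 = 1.5 m; q_2 = 0.89 × 0.53 × 1.5 = 0.7076 m³/s
w_3 = (5.2 − 1.8)/2 = 1.7 m; q_3 = 0.78 × 0.65 × 1.7 = 0.8619 m³/s
w_4 = (9.1 − 3.0)/2 = 3.05 m; q_4 = 0.94 × 0.88 × 3.05 = 2.523 m³/s
w_5 = (16.9 − 5.2)/2 = 5.85 m; q_5 = 1.00 × 1.21 × 5.85 = 7.079 m³/s
w_6 = (18.6 − 9.1)/2 = 4.75 m; q_6 = 0.73 × 0.55 × 4.75 = 1.907 m³/s
Stations 1, 7 contribute zero (depth or velocity is 0).
Q = Σ qᵢ = 13.08 m³/s

13.1 m³/s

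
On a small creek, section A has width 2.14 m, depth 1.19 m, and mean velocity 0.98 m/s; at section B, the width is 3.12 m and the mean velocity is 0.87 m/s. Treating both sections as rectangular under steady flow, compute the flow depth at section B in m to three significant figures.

Q = A₁V₁ = (2.14×1.19) × 0.98 = 2.496 m³/s
d₂ = Q/(b₂ V₂) = 2.496/(3.12×0.87) = 0.9194 m

0.919 m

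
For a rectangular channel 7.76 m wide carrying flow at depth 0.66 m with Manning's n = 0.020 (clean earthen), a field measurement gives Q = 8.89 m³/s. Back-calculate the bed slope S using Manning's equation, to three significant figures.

0.00259

A = b·y = 7.76 × 0.66 = 5.122 m²
P = b + 2y = 7.76 + 2×0.66 = 9.080 m
R = A/P = 5.122/9.080 = 0.5641 m
S = (Q·n / (1·A·R^(2/3)))² = (8.89×0.020 / (1×5.122×0.6827))² = 0.002586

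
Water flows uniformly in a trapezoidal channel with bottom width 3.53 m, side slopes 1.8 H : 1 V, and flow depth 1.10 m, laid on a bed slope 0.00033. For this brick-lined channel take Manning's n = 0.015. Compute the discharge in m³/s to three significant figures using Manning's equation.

6.07 m³/s

A = (b + z·y)·y = (3.53 + 1.8×1.10)×1.10 = 6.061 m²
P = b + 2y√(1+z²) = 3.53 + 2×1.10×√(1+1.8²) = 8.060 m
R = A/P = 6.061/8.060 = 0.7520 m
Q = (1/n)·A·R^(2/3)·S^(1/2) = (1/0.015) × 6.061 × 0.7520^(2/3) × 0.00033^(1/2) = 6.070 m³/s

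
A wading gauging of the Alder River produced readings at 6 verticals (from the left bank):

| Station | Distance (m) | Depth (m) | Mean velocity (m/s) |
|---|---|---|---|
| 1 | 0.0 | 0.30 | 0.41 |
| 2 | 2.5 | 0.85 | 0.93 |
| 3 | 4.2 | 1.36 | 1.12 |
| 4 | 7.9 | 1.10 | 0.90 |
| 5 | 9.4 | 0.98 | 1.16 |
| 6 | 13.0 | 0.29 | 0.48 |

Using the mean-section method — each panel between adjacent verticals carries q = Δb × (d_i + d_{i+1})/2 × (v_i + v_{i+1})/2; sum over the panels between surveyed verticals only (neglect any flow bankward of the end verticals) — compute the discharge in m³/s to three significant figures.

11.0 m³/s

Panel 1-2: Δb = 2.5 m, d̄ = (0.30+0.85)/2 = 0.575, v̄ = (0.41+0.93)/2 = 0.67 → q = 2.5×0.575×0.67 = 0.9631 m³/s
Panel 2-3: Δb = 1.7 m, d̄ = (0.85+1.36)/2 = 1.105, v̄ = (0.93+1.12)/2 = 1.025 → q = 1.7×1.105×1.025 = 1.925 m³/s
Panel 3-4: Δb = 3.7 m, d̄ = (1.36+1.10)/2 = 1.23, v̄ = (1.12+0.90)/2 = 1.01 → q = 3.7×1.23×1.01 = 4.597 m³/s
Panel 4-5: Δb = 1.5 m, d̄ = (1.10+0.98)/2 = 1.04, v̄ = (0.90+1.16)/2 = 1.03 → q = 1.5×1.04×1.03 = 1.607 m³/s
Panel 5-6: Δb = 3.6 m, d̄ = (0.98+0.29)/2 = 0.635, v̄ = (1.16+0.48)/2 = 0.82 → q = 3.6×0.635×0.82 = 1.875 m³/s
Q = Σ q = 10.97 m³/s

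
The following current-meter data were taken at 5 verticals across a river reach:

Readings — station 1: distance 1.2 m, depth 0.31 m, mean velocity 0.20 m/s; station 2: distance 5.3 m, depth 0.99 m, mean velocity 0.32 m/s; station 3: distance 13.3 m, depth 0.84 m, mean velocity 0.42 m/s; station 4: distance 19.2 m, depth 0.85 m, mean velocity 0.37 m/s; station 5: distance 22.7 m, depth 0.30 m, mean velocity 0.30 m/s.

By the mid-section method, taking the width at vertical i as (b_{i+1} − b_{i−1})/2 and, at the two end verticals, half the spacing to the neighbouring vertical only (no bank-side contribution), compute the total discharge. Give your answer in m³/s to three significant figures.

6.13 m³/s

w_1 = (5.3 − 1.2)/2 = 2.05 m; q_1 = 0.20 × 0.31 × 2.05 = 0.1271 m³/s
w_2 = (13.3 − 1.2)/2 = 6.05 m; q_2 = 0.32 × 0.99 × 6.05 = 1.917 m³/s
w_3 = (19.2 − 5.3)/2 = 6.95 m; q_3 = 0.42 × 0.84 × 6.95 = 2.452 m³/s
w_4 = (22.7 − 13.3)/2 = 4.7 m; q_4 = 0.37 × 0.85 × 4.7 = 1.478 m³/s
w_5 = (22.7 − 19.2)/2 = 1.75 m; q_5 = 0.30 × 0.30 × 1.75 = 0.1575 m³/s
Q = Σ qᵢ = 6.131 m³/s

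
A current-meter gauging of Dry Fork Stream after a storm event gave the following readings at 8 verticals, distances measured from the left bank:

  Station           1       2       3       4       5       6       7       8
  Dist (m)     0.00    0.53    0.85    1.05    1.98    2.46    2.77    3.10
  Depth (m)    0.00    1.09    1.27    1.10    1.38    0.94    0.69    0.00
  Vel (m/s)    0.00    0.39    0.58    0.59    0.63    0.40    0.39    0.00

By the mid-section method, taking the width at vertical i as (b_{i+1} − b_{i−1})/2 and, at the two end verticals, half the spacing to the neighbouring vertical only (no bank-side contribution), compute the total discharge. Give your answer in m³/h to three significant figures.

w_2 = (0.85 − 0.00)/2 = 0.425 m; q_2 = 0.39 × 1.09 × 0.425 = 0.1807 m³/s
w_3 = (1.05 − 0.53)/2 = 0.26 m; q_3 = 0.58 × 1.27 × 0.26 = 0.1915 m³/s
w_4 = (1.98 − 0.85)/2 = 0.565 m; q_4 = 0.59 × 1.10 × 0.565 = 0.3667 m³/s
w_5 = (2.46 − 1.05)/2 = 0.705 m; q_5 = 0.63 × 1.38 × 0.705 = 0.6129 m³/s
w_6 = (2.77 − 1.98)/2 = 0.395 m; q_6 = 0.40 × 0.94 × 0.395 = 0.1485 m³/s
w_7 = (3.10 − 2.46)/2 = 0.32 m; q_7 = 0.39 × 0.69 × 0.32 = 0.08611 m³/s
Stations 1, 8 contribute zero (depth or velocity is 0).
Q = Σ qᵢ = 1.586 m³/s
= 1.586 × 3600 = 5711 m³/h

5710 m³/h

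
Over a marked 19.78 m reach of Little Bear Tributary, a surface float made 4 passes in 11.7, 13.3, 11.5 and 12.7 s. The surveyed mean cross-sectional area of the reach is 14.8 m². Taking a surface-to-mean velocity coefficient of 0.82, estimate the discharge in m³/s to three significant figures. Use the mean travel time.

t̄ = (11.7 + 13.3 + 11.5 + 12.7) / 4 = 12.3 s
v_surface = L / t̄ = 19.78 / 12.3 = 1.608 m/s
v_mean = 0.82 × 1.608 = 1.319 m/s
Q = A × v_mean = 14.8 × 1.319 = 19.52 m³/s

19.5 m³/s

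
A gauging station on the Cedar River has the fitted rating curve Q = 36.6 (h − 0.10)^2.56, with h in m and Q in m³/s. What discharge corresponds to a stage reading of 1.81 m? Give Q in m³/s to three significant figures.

145 m³/s

Q = 36.6 × (1.81 − 0.10)^2.56 = 36.6 × 1.71^2.56 = 144.5 m³/s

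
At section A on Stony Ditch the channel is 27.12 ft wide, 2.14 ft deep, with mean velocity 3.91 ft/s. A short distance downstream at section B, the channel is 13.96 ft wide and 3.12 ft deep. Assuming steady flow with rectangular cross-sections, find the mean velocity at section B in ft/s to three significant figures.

5.21 ft/s

Q = A₁V₁ = (27.12×2.14) × 3.91 = 226.9 ft³/s
A₂ = 13.96 × 3.12 = 43.56 ft²
V₂ = Q/A₂ = 226.9/43.56 = 5.210 ft/s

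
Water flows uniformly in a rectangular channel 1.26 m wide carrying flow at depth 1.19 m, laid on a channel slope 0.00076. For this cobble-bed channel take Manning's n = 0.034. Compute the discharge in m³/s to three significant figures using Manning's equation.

0.673 m³/s

A = b·y = 1.26 × 1.19 = 1.499 m²
P = b + 2y = 1.26 + 2×1.19 = 3.640 m
R = A/P = 1.499/3.640 = 0.4119 m
Q = (1/n)·A·R^(2/3)·S^(1/2) = (1/0.034) × 1.499 × 0.4119^(2/3) × 0.00076^(1/2) = 0.6731 m³/s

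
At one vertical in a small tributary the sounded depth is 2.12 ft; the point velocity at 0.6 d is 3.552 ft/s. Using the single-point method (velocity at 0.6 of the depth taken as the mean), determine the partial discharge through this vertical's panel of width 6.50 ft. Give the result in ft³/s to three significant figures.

48.9 ft³/s

v̄ = v₀.₆ = 3.552 ft/s
q = v̄ × d × w = 3.552 × 2.12 × 6.50 = 48.95 ft³/s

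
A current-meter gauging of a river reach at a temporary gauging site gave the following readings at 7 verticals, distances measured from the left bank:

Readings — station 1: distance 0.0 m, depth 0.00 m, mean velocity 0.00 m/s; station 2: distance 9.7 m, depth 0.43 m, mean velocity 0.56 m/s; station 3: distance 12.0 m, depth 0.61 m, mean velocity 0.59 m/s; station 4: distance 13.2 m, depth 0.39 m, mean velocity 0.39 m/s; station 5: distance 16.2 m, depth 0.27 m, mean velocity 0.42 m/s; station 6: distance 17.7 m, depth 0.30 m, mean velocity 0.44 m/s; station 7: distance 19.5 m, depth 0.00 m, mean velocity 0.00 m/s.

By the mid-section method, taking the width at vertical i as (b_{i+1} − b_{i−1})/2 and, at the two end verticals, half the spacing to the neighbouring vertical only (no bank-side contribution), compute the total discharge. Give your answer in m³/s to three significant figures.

2.87 m³/s

w_2 = (12.0 − 0.0)/2 = 6 m; q_2 = 0.56 × 0.43 × 6 = 1.445 m³/s
w_3 = (13.2 − 9.7)/2 = 1.75 m; q_3 = 0.59 × 0.61 × 1.75 = 0.6298 m³/s
w_4 = (16.2 − 12.0)/2 = 2.1 m; q_4 = 0.39 × 0.39 × 2.1 = 0.3194 m³/s
w_5 = (17.7 − 13.2)/2 = 2.25 m; q_5 = 0.42 × 0.27 × 2.25 = 0.2552 m³/s
w_6 = (19.5 − 16.2)/2 = 1.65 m; q_6 = 0.44 × 0.30 × 1.65 = 0.2178 m³/s
Stations 1, 7 contribute zero (depth or velocity is 0).
Q = Σ qᵢ = 2.867 m³/s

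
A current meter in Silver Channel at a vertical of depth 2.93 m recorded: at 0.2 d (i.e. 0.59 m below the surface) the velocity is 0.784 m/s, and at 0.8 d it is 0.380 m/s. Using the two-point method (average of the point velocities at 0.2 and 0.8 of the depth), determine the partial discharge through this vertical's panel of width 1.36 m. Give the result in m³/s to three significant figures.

v̄ = (0.784 + 0.380) / 2 = 0.5820 m/s
q = v̄ × d × w = 0.5820 × 2.93 × 1.36 = 2.319 m³/s

2.32 m³/s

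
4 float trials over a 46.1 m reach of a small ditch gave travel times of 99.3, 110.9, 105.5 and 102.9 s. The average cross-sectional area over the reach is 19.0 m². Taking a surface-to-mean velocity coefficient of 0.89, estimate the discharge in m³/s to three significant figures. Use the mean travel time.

t̄ = (99.3 + 110.9 + 105.5 + 102.9) / 4 = 104.65 s
v_surface = L / t̄ = 46.1 / 104.65 = 0.4405 m/s
v_mean = 0.89 × 0.4405 = 0.3921 m/s
Q = A × v_mean = 19.0 × 0.3921 = 7.449 m³/s

7.45 m³/s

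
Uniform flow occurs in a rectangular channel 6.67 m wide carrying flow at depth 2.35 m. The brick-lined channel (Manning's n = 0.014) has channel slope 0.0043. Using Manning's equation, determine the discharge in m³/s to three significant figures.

A = b·y = 6.67 × 2.35 = 15.67 m²
P = b + 2y = 6.67 + 2×2.35 = 11.37 m
R = A/P = 15.67/11.37 = 1.379 m
Q = (1/n)·A·R^(2/3)·S^(1/2) = (1/0.014) × 15.67 × 1.379^(2/3) × 0.0043^(1/2) = 90.94 m³/s

90.9 m³/s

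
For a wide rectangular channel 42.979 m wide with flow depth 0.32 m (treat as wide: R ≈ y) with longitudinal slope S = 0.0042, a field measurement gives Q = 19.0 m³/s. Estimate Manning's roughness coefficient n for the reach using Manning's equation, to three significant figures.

0.0219

A = b·y = 42.979 × 0.32 = 13.75 m²
Wide channel: R ≈ y = 0.32 m
n = (1/Q)·A·R^(2/3)·S^(1/2) = (1/19.0) × 13.75 × 0.4678 × 0.06481 = 0.02195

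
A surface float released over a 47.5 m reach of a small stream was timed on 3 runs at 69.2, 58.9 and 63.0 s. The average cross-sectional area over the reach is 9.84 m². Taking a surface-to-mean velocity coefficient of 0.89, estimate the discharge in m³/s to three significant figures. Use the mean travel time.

6.53 m³/s

t̄ = (69.2 + 58.9 + 63.0) / 3 = 63.7 s
v_surface = L / t̄ = 47.5 / 63.7 = 0.7457 m/s
v_mean = 0.89 × 0.7457 = 0.6637 m/s
Q = A × v_mean = 9.84 × 0.6637 = 6.530 m³/s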